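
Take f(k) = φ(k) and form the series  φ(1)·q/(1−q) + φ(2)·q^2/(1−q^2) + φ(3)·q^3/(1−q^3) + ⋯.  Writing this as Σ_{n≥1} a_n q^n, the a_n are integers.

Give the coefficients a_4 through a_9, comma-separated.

d|4:{1,2,4}  Σφ=1+1+2=4
[q^5] φ(1)=1,φ(5)=4 ⇒ 5
n=6: 1·6 2·3 3·2 6·1  φ→[1+1+2+2]=6
[q^7] φ(7)=6,φ(1)=1 ⇒ 7
[q^8] φ(8)=4,φ(4)=2,φ(2)=1,φ(1)=1 ⇒ 8
n=9: 1·9 3·3 9·1  φ→[1+2+6]=9

4, 5, 6, 7, 8, 9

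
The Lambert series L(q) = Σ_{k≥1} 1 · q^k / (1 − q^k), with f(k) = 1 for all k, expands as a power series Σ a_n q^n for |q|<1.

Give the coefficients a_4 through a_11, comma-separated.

3, 2, 4, 2, 4, 3, 4, 2

[q^4] f(4)=1,f(2)=1,f(1)=1 ⇒ 3
q^5  k|5↦f(k): 5:1 1:1  a_5=2
n=6: 1·6 2·3 3·2 6·1  f→[1+1+1+1]=4
[q^7] f(1)=1,f(7)=1 ⇒ 2
d|8:{8,4,2,1}  Σf=1+1+1+1=4
q^9  k|9↦f(k): 1:1 3:1 9:1  a_9=3
n=10: 10·1 5·2 2·5 1·10  f→[1+1+1+1]=4
n=11: 1·11 11·1  f→[1+1]=2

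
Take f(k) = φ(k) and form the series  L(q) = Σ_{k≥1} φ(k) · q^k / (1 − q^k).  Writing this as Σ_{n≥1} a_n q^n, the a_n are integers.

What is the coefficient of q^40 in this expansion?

q^40  k|40↦φ(k): 40:16 20:8 10:4 8:4 5:4 4:2 2:1 1:1  a_40=40

a_40 = 40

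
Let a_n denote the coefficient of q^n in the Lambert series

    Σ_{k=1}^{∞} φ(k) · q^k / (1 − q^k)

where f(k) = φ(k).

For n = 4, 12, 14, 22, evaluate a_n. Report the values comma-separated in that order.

[q^4] φ(1)=1,φ(2)=1,φ(4)=2 ⇒ 4
n=12: 12·1 6·2 4·3 3·4 2·6 1·12  φ→[4+2+2+2+1+1]=12
q^14  k|14↦φ(k): 14:6 7:6 2:1 1:1  a_14=14
q^22  k|22↦φ(k): 1:1 2:1 11:10 22:10  a_22=22

4, 12, 14, 22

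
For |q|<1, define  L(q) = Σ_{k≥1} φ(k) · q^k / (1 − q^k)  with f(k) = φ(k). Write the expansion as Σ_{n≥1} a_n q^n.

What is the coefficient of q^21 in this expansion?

n=21: 1·21 3·7 7·3 21·1  φ→[1+2+6+12]=21

a_21 = 21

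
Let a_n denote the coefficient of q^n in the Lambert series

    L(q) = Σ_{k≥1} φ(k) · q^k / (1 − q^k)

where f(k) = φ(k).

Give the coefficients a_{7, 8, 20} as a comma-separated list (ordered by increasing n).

[q^7] φ(1)=1,φ(7)=6 ⇒ 7
d|8:{8,4,2,1}  Σφ=4+2+1+1=8
d|20:{1,2,4,5,10,20}  Σφ=1+1+2+4+4+8=20

7, 8, 20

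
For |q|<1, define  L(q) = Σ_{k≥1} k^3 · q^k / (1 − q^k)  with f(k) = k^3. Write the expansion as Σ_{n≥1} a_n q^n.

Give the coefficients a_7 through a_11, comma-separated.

344, 585, 757, 1134, 1332

n=7: 7·1 1·7  f→[343+1]=344
[q^8] f(1)=1,f(2)=8,f(4)=64,f(8)=512 ⇒ 585
q^9  k|9↦f(k): 9:729 3:27 1:1  a_9=757
n=10: 1·10 2·5 5·2 10·1  f→[1+8+125+1000]=1134
[q^11] f(11)=1331,f(1)=1 ⇒ 1332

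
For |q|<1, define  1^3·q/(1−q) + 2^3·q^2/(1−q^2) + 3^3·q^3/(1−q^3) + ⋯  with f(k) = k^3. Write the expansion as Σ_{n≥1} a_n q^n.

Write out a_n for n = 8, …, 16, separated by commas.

[q^8] f(8)=512,f(4)=64,f(2)=8,f(1)=1 ⇒ 585
d|9:{9,3,1}  Σf=729+27+1=757
d|10:{10,5,2,1}  Σf=1000+125+8+1=1134
d|11:{1,11}  Σf=1+1331=1332
n=12: 1·12 2·6 3·4 4·3 6·2 12·1  f→[1+8+27+64+216+1728]=2044
q^13  k|13↦f(k): 13:2197 1:1  a_13=2198
[q^14] f(14)=2744,f(7)=343,f(2)=8,f(1)=1 ⇒ 3096
d|15:{15,5,3,1}  Σf=3375+125+27+1=3528
[q^16] f(16)=4096,f(8)=512,f(4)=64,f(2)=8,f(1)=1 ⇒ 4681

585, 757, 1134, 1332, 2044, 2198, 3096, 3528, 4681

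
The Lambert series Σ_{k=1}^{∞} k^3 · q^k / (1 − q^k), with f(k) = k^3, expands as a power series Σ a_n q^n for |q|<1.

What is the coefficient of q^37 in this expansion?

a_37 = 50654

[q^37] f(1)=1,f(37)=50653 ⇒ 50654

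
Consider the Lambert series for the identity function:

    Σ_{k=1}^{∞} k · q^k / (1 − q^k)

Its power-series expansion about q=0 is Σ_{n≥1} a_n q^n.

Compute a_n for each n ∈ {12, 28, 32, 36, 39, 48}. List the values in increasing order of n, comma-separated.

d|12:{12,6,4,3,2,1}  Σf=12+6+4+3+2+1=28
q^28  k|28↦f(k): 1:1 2:2 4:4 7:7 14:14 28:28  a_28=56
q^32  k|32↦f(k): 32:32 16:16 8:8 4:4 2:2 1:1  a_32=63
n=36: 36·1 18·2 12·3 9·4 6·6 4·9 3·12 2·18 1·36  f→[36+18+12+9+6+4+3+2+1]=91
q^39  k|39↦f(k): 1:1 3:3 13:13 39:39  a_39=56
d|48:{48,24,16,12,8,6,4,3,2,1}  Σf=48+24+16+12+8+6+4+3+2+1=124

28, 56, 63, 91, 56, 124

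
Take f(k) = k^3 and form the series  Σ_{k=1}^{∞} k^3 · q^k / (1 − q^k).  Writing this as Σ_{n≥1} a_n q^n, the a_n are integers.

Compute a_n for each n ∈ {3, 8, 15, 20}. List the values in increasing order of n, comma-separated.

d|3:{1,3}  Σf=1+27=28
q^8  k|8↦f(k): 1:1 2:8 4:64 8:512  a_8=585
q^15  k|15↦f(k): 1:1 3:27 5:125 15:3375  a_15=3528
d|20:{20,10,5,4,2,1}  Σf=8000+1000+125+64+8+1=9198

28, 585, 3528, 9198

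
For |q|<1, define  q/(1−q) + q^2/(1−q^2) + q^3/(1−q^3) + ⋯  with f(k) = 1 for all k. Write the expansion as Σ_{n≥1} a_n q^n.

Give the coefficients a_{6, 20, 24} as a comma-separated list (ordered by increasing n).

q^6  k|6↦f(k): 1:1 2:1 3:1 6:1  a_6=4
d|20:{1,2,4,5,10,20}  Σf=1+1+1+1+1+1=6
n=24: 1·24 2·12 3·8 4·6 6·4 8·3 12·2 24·1  f→[1+1+1+1+1+1+1+1]=8

4, 6, 8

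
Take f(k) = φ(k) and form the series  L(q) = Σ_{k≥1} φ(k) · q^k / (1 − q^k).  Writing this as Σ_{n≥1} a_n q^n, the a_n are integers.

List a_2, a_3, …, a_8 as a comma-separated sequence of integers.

n=2: 2·1 1·2  φ→[1+1]=2
[q^3] φ(3)=2,φ(1)=1 ⇒ 3
q^4  k|4↦φ(k): 4:2 2:1 1:1  a_4=4
q^5  k|5↦φ(k): 1:1 5:4  a_5=5
n=6: 1·6 2·3 3·2 6·1  φ→[1+1+2+2]=6
q^7  k|7↦φ(k): 1:1 7:6  a_7=7
q^8  k|8↦φ(k): 8:4 4:2 2:1 1:1  a_8=8

2, 3, 4, 5, 6, 7, 8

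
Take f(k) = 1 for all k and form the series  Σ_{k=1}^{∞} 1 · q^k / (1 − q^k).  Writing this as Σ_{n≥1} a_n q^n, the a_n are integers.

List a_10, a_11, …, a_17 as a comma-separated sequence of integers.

n=10: 10·1 5·2 2·5 1·10  f→[1+1+1+1]=4
q^11  k|11↦f(k): 11:1 1:1  a_11=2
n=12: 1·12 2·6 3·4 4·3 6·2 12·1  f→[1+1+1+1+1+1]=6
[q^13] f(13)=1,f(1)=1 ⇒ 2
[q^14] f(1)=1,f(2)=1,f(7)=1,f(14)=1 ⇒ 4
[q^15] f(15)=1,f(5)=1,f(3)=1,f(1)=1 ⇒ 4
n=16: 16·1 8·2 4·4 2·8 1·16  f→[1+1+1+1+1]=5
[q^17] f(17)=1,f(1)=1 ⇒ 2

4, 2, 6, 2, 4, 4, 5, 2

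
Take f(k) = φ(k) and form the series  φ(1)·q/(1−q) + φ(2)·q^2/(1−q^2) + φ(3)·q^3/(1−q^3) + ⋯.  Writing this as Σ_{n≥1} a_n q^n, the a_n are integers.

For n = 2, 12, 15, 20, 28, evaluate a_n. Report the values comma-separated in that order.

[q^2] φ(2)=1,φ(1)=1 ⇒ 2
q^12  k|12↦φ(k): 1:1 2:1 3:2 4:2 6:2 12:4  a_12=12
[q^15] φ(1)=1,φ(3)=2,φ(5)=4,φ(15)=8 ⇒ 15
n=20: 20·1 10·2 5·4 4·5 2·10 1·20  φ→[8+4+4+2+1+1]=20
[q^28] φ(28)=12,φ(14)=6,φ(7)=6,φ(4)=2,φ(2)=1,φ(1)=1 ⇒ 28

2, 12, 15, 20, 28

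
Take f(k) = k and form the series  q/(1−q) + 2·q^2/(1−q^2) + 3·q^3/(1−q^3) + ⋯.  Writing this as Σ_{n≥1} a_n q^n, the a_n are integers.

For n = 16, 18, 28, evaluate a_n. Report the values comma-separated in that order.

[q^16] f(16)=16,f(8)=8,f(4)=4,f(2)=2,f(1)=1 ⇒ 31
[q^18] f(1)=1,f(2)=2,f(3)=3,f(6)=6,f(9)=9,f(18)=18 ⇒ 39
q^28  k|28↦f(k): 1:1 2:2 4:4 7:7 14:14 28:28  a_28=56

31, 39, 56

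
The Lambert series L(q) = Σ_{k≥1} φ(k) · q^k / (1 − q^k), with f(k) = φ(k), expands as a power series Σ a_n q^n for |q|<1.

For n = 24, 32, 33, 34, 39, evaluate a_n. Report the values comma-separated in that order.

[q^24] φ(24)=8,φ(12)=4,φ(8)=4,φ(6)=2,φ(4)=2,φ(3)=2,φ(2)=1,φ(1)=1 ⇒ 24
q^32  k|32↦φ(k): 32:16 16:8 8:4 4:2 2:1 1:1  a_32=32
q^33  k|33↦φ(k): 1:1 3:2 11:10 33:20  a_33=33
d|34:{34,17,2,1}  Σφ=16+16+1+1=34
d|39:{1,3,13,39}  Σφ=1+2+12+24=39

24, 32, 33, 34, 39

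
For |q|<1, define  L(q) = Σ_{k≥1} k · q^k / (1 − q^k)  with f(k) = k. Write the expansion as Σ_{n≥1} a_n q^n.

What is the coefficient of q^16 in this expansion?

a_16 = 31

n=16: 1·16 2·8 4·4 8·2 16·1  f→[1+2+4+8+16]=31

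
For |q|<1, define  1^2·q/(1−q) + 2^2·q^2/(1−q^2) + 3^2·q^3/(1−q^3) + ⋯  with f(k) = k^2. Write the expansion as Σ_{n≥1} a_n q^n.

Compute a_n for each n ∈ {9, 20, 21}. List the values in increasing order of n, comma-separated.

91, 546, 500

q^9  k|9↦f(k): 1:1 3:9 9:81  a_9=91
q^20  k|20↦f(k): 20:400 10:100 5:25 4:16 2:4 1:1  a_20=546
q^21  k|21↦f(k): 21:441 7:49 3:9 1:1  a_21=500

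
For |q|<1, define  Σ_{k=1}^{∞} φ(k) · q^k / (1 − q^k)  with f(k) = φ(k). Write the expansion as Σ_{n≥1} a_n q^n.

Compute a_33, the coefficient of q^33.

[q^33] φ(1)=1,φ(3)=2,φ(11)=10,φ(33)=20 ⇒ 33

a_33 = 33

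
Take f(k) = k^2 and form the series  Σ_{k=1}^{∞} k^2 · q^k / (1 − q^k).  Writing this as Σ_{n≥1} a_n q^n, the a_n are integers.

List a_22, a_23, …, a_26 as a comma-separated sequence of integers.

610, 530, 850, 651, 850

n=22: 22·1 11·2 2·11 1·22  f→[484+121+4+1]=610
n=23: 1·23 23·1  f→[1+529]=530
n=24: 1·24 2·12 3·8 4·6 6·4 8·3 12·2 24·1  f→[1+4+9+16+36+64+144+576]=850
n=25: 25·1 5·5 1·25  f→[625+25+1]=651
[q^26] f(1)=1,f(2)=4,f(13)=169,f(26)=676 ⇒ 850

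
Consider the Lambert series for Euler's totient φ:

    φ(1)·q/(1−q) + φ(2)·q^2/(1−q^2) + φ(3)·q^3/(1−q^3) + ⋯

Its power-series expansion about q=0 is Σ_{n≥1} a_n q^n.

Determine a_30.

d|30:{1,2,3,5,6,10,15,30}  Σφ=1+1+2+4+2+4+8+8=30

a_30 = 30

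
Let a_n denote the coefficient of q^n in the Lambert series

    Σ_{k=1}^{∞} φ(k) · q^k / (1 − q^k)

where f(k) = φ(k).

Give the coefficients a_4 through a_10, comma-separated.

d|4:{4,2,1}  Σφ=2+1+1=4
q^5  k|5↦φ(k): 5:4 1:1  a_5=5
d|6:{1,2,3,6}  Σφ=1+1+2+2=6
q^7  k|7↦φ(k): 1:1 7:6  a_7=7
[q^8] φ(1)=1,φ(2)=1,φ(4)=2,φ(8)=4 ⇒ 8
n=9: 9·1 3·3 1·9  φ→[6+2+1]=9
q^10  k|10↦φ(k): 10:4 5:4 2:1 1:1  a_10=10

4, 5, 6, 7, 8, 9, 10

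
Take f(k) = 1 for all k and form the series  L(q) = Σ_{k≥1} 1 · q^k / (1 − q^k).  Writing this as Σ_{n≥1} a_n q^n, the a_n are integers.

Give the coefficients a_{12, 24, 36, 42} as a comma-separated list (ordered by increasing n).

d|12:{1,2,3,4,6,12}  Σf=1+1+1+1+1+1=6
d|24:{24,12,8,6,4,3,2,1}  Σf=1+1+1+1+1+1+1+1=8
d|36:{1,2,3,4,6,9,12,18,36}  Σf=1+1+1+1+1+1+1+1+1=9
[q^42] f(42)=1,f(21)=1,f(14)=1,f(7)=1,f(6)=1,f(3)=1,f(2)=1,f(1)=1 ⇒ 8

6, 8, 9, 8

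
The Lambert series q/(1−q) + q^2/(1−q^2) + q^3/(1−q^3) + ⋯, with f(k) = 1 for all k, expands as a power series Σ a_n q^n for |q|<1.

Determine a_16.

a_16 = 5

q^16  k|16↦f(k): 16:1 8:1 4:1 2:1 1:1  a_16=5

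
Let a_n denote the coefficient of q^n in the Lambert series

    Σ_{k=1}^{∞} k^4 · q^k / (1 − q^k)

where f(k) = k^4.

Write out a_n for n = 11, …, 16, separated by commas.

14642, 22386, 28562, 40834, 51332, 69905

[q^11] f(11)=14641,f(1)=1 ⇒ 14642
d|12:{1,2,3,4,6,12}  Σf=1+16+81+256+1296+20736=22386
[q^13] f(13)=28561,f(1)=1 ⇒ 28562
[q^14] f(1)=1,f(2)=16,f(7)=2401,f(14)=38416 ⇒ 40834
n=15: 15·1 5·3 3·5 1·15  f→[50625+625+81+1]=51332
d|16:{1,2,4,8,16}  Σf=1+16+256+4096+65536=69905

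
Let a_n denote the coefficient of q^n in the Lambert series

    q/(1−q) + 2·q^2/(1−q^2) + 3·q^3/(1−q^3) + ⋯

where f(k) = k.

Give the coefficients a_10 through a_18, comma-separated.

d|10:{1,2,5,10}  Σf=1+2+5+10=18
[q^11] f(11)=11,f(1)=1 ⇒ 12
[q^12] f(12)=12,f(6)=6,f(4)=4,f(3)=3,f(2)=2,f(1)=1 ⇒ 28
[q^13] f(13)=13,f(1)=1 ⇒ 14
n=14: 1·14 2·7 7·2 14·1  f→[1+2+7+14]=24
q^15  k|15↦f(k): 15:15 5:5 3:3 1:1  a_15=24
q^16  k|16↦f(k): 1:1 2:2 4:4 8:8 16:16  a_16=31
d|17:{1,17}  Σf=1+17=18
[q^18] f(1)=1,f(2)=2,f(3)=3,f(6)=6,f(9)=9,f(18)=18 ⇒ 39

18, 12, 28, 14, 24, 24, 31, 18, 39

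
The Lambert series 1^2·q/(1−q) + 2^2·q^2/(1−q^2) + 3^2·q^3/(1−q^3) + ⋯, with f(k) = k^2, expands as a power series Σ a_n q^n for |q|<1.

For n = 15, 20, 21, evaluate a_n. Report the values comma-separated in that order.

260, 546, 500

d|15:{15,5,3,1}  Σf=225+25+9+1=260
q^20  k|20↦f(k): 20:400 10:100 5:25 4:16 2:4 1:1  a_20=546
[q^21] f(21)=441,f(7)=49,f(3)=9,f(1)=1 ⇒ 500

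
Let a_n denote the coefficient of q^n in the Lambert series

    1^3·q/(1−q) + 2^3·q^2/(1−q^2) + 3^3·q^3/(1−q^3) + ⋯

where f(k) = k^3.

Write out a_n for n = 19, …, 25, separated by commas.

6860, 9198, 9632, 11988, 12168, 16380, 15751

d|19:{19,1}  Σf=6859+1=6860
[q^20] f(1)=1,f(2)=8,f(4)=64,f(5)=125,f(10)=1000,f(20)=8000 ⇒ 9198
q^21  k|21↦f(k): 1:1 3:27 7:343 21:9261  a_21=9632
[q^22] f(22)=10648,f(11)=1331,f(2)=8,f(1)=1 ⇒ 11988
[q^23] f(23)=12167,f(1)=1 ⇒ 12168
q^24  k|24↦f(k): 24:13824 12:1728 8:512 6:216 4:64 3:27 2:8 1:1  a_24=16380
d|25:{1,5,25}  Σf=1+125+15625=15751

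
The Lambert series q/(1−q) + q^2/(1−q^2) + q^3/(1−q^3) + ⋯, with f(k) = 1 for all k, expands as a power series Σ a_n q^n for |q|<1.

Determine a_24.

a_24 = 8

q^24  k|24↦f(k): 1:1 2:1 3:1 4:1 6:1 8:1 12:1 24:1  a_24=8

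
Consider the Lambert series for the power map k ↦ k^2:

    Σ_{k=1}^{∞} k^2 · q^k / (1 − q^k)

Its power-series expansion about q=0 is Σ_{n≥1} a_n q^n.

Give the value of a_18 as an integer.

[q^18] f(18)=324,f(9)=81,f(6)=36,f(3)=9,f(2)=4,f(1)=1 ⇒ 455

a_18 = 455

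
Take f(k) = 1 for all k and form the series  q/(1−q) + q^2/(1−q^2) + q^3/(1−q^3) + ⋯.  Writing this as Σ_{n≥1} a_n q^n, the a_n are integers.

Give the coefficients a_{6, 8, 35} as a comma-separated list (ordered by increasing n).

q^6  k|6↦f(k): 1:1 2:1 3:1 6:1  a_6=4
[q^8] f(1)=1,f(2)=1,f(4)=1,f(8)=1 ⇒ 4
n=35: 35·1 7·5 5·7 1·35  f→[1+1+1+1]=4

4, 4, 4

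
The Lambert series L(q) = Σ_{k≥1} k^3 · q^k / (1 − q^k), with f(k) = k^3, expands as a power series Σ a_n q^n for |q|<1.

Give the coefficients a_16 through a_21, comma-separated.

n=16: 16·1 8·2 4·4 2·8 1·16  f→[4096+512+64+8+1]=4681
d|17:{1,17}  Σf=1+4913=4914
q^18  k|18↦f(k): 18:5832 9:729 6:216 3:27 2:8 1:1  a_18=6813
q^19  k|19↦f(k): 19:6859 1:1  a_19=6860
q^20  k|20↦f(k): 20:8000 10:1000 5:125 4:64 2:8 1:1  a_20=9198
q^21  k|21↦f(k): 21:9261 7:343 3:27 1:1  a_21=9632

4681, 4914, 6813, 6860, 9198, 9632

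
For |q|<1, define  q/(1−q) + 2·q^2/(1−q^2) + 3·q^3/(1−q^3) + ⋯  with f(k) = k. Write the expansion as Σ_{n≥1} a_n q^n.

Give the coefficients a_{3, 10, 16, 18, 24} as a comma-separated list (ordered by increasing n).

4, 18, 31, 39, 60

[q^3] f(1)=1,f(3)=3 ⇒ 4
d|10:{10,5,2,1}  Σf=10+5+2+1=18
n=16: 16·1 8·2 4·4 2·8 1·16  f→[16+8+4+2+1]=31
q^18  k|18↦f(k): 1:1 2:2 3:3 6:6 9:9 18:18  a_18=39
n=24: 1·24 2·12 3·8 4·6 6·4 8·3 12·2 24·1  f→[1+2+3+4+6+8+12+24]=60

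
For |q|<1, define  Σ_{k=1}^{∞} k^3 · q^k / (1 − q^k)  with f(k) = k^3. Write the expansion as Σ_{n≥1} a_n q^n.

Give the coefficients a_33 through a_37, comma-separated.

37296, 44226, 43344, 55261, 50654

[q^33] f(33)=35937,f(11)=1331,f(3)=27,f(1)=1 ⇒ 37296
d|34:{1,2,17,34}  Σf=1+8+4913+39304=44226
d|35:{1,5,7,35}  Σf=1+125+343+42875=43344
n=36: 1·36 2·18 3·12 4·9 6·6 9·4 12·3 18·2 36·1  f→[1+8+27+64+216+729+1728+5832+46656]=55261
n=37: 1·37 37·1  f→[1+50653]=50654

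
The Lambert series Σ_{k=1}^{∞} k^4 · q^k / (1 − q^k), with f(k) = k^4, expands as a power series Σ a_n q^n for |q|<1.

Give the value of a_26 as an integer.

a_26 = 485554

n=26: 1·26 2·13 13·2 26·1  f→[1+16+28561+456976]=485554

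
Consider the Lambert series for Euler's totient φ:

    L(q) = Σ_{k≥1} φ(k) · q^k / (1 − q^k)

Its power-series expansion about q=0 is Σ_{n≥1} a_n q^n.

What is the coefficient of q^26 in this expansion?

q^26  k|26↦φ(k): 1:1 2:1 13:12 26:12  a_26=26

a_26 = 26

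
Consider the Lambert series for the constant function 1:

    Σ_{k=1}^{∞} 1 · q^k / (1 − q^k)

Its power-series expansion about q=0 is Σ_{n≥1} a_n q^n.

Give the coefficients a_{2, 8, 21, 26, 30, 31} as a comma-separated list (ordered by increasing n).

[q^2] f(2)=1,f(1)=1 ⇒ 2
q^8  k|8↦f(k): 8:1 4:1 2:1 1:1  a_8=4
d|21:{1,3,7,21}  Σf=1+1+1+1=4
[q^26] f(1)=1,f(2)=1,f(13)=1,f(26)=1 ⇒ 4
n=30: 1·30 2·15 3·10 5·6 6·5 10·3 15·2 30·1  f→[1+1+1+1+1+1+1+1]=8
q^31  k|31↦f(k): 31:1 1:1  a_31=2

2, 4, 4, 4, 8, 2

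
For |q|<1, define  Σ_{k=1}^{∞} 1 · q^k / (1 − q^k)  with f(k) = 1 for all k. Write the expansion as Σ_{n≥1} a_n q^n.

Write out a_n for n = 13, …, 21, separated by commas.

q^13  k|13↦f(k): 1:1 13:1  a_13=2
q^14  k|14↦f(k): 1:1 2:1 7:1 14:1  a_14=4
n=15: 1·15 3·5 5·3 15·1  f→[1+1+1+1]=4
[q^16] f(16)=1,f(8)=1,f(4)=1,f(2)=1,f(1)=1 ⇒ 5
n=17: 17·1 1·17  f→[1+1]=2
n=18: 1·18 2·9 3·6 6·3 9·2 18·1  f→[1+1+1+1+1+1]=6
n=19: 19·1 1·19  f→[1+1]=2
[q^20] f(1)=1,f(2)=1,f(4)=1,f(5)=1,f(10)=1,f(20)=1 ⇒ 6
n=21: 1·21 3·7 7·3 21·1  f→[1+1+1+1]=4

2, 4, 4, 5, 2, 6, 2, 6, 4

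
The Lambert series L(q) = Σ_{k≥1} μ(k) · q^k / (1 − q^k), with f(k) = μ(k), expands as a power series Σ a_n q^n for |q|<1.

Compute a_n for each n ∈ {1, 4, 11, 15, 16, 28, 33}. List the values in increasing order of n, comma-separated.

1, 0, 0, 0, 0, 0, 0

q^1  k|1↦μ(k): 1:1  a_1=1
[q^4] μ(1)=1,μ(2)=-1,μ(4)=0 ⇒ 0
q^11  k|11↦μ(k): 11:-1 1:1  a_11=0
q^15  k|15↦μ(k): 1:1 3:-1 5:-1 15:1  a_15=0
d|16:{1,2,4,8,16}  Σμ=1+(-1)+0+0+0=0
d|28:{28,14,7,4,2,1}  Σμ=0+1+(-1)+0+(-1)+1=0
[q^33] μ(33)=1,μ(11)=-1,μ(3)=-1,μ(1)=1 ⇒ 0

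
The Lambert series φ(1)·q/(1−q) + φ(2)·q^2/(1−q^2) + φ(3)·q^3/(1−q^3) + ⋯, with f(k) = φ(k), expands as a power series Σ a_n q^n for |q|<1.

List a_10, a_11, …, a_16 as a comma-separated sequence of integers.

q^10  k|10↦φ(k): 1:1 2:1 5:4 10:4  a_10=10
d|11:{11,1}  Σφ=10+1=11
n=12: 12·1 6·2 4·3 3·4 2·6 1·12  φ→[4+2+2+2+1+1]=12
d|13:{13,1}  Σφ=12+1=13
q^14  k|14↦φ(k): 1:1 2:1 7:6 14:6  a_14=14
d|15:{15,5,3,1}  Σφ=8+4+2+1=15
n=16: 16·1 8·2 4·4 2·8 1·16  φ→[8+4+2+1+1]=16

10, 11, 12, 13, 14, 15, 16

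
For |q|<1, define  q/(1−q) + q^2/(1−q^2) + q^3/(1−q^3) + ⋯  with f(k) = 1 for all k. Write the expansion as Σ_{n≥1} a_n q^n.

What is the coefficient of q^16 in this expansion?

a_16 = 5

[q^16] f(1)=1,f(2)=1,f(4)=1,f(8)=1,f(16)=1 ⇒ 5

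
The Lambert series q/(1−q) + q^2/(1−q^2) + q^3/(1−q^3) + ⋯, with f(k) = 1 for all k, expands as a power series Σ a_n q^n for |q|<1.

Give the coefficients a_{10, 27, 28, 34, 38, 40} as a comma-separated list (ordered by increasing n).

q^10  k|10↦f(k): 10:1 5:1 2:1 1:1  a_10=4
n=27: 27·1 9·3 3·9 1·27  f→[1+1+1+1]=4
n=28: 28·1 14·2 7·4 4·7 2·14 1·28  f→[1+1+1+1+1+1]=6
q^34  k|34↦f(k): 34:1 17:1 2:1 1:1  a_34=4
q^38  k|38↦f(k): 1:1 2:1 19:1 38:1  a_38=4
[q^40] f(1)=1,f(2)=1,f(4)=1,f(5)=1,f(8)=1,f(10)=1,f(20)=1,f(40)=1 ⇒ 8

4, 4, 6, 4, 4, 8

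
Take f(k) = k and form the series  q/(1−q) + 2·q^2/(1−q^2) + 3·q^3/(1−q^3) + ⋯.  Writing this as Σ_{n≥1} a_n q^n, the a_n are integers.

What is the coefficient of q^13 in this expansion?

a_13 = 14

[q^13] f(1)=1,f(13)=13 ⇒ 14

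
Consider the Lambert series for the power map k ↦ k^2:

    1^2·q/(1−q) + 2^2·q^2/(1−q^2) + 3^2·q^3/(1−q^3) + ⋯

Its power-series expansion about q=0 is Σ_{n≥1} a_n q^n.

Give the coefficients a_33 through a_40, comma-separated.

n=33: 33·1 11·3 3·11 1·33  f→[1089+121+9+1]=1220
n=34: 1·34 2·17 17·2 34·1  f→[1+4+289+1156]=1450
q^35  k|35↦f(k): 35:1225 7:49 5:25 1:1  a_35=1300
n=36: 36·1 18·2 12·3 9·4 6·6 4·9 3·12 2·18 1·36  f→[1296+324+144+81+36+16+9+4+1]=1911
n=37: 37·1 1·37  f→[1369+1]=1370
[q^38] f(1)=1,f(2)=4,f(19)=361,f(38)=1444 ⇒ 1810
d|39:{1,3,13,39}  Σf=1+9+169+1521=1700
n=40: 40·1 20·2 10·4 8·5 5·8 4·10 2·20 1·40  f→[1600+400+100+64+25+16+4+1]=2210

1220, 1450, 1300, 1911, 1370, 1810, 1700, 2210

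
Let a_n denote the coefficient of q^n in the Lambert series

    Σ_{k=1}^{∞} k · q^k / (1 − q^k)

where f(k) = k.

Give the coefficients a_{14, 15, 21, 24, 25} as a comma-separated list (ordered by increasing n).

24, 24, 32, 60, 31

d|14:{14,7,2,1}  Σf=14+7+2+1=24
n=15: 15·1 5·3 3·5 1·15  f→[15+5+3+1]=24
d|21:{1,3,7,21}  Σf=1+3+7+21=32
d|24:{24,12,8,6,4,3,2,1}  Σf=24+12+8+6+4+3+2+1=60
d|25:{25,5,1}  Σf=25+5+1=31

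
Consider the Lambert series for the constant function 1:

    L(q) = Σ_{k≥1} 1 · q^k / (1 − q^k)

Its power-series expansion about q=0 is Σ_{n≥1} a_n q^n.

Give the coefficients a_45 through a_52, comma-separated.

d|45:{45,15,9,5,3,1}  Σf=1+1+1+1+1+1=6
[q^46] f(46)=1,f(23)=1,f(2)=1,f(1)=1 ⇒ 4
[q^47] f(1)=1,f(47)=1 ⇒ 2
d|48:{1,2,3,4,6,8,12,16,24,48}  Σf=1+1+1+1+1+1+1+1+1+1=10
q^49  k|49↦f(k): 1:1 7:1 49:1  a_49=3
n=50: 50·1 25·2 10·5 5·10 2·25 1·50  f→[1+1+1+1+1+1]=6
q^51  k|51↦f(k): 51:1 17:1 3:1 1:1  a_51=4
q^52  k|52↦f(k): 52:1 26:1 13:1 4:1 2:1 1:1  a_52=6

6, 4, 2, 10, 3, 6, 4, 6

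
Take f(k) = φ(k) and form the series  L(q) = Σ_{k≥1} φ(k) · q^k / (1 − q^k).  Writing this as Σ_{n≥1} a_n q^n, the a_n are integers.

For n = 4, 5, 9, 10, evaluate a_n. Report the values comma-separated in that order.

q^4  k|4↦φ(k): 4:2 2:1 1:1  a_4=4
d|5:{5,1}  Σφ=4+1=5
n=9: 9·1 3·3 1·9  φ→[6+2+1]=9
d|10:{10,5,2,1}  Σφ=4+4+1+1=10

4, 5, 9, 10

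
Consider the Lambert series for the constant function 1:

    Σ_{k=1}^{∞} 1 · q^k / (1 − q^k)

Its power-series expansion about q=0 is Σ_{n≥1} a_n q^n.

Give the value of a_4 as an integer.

n=4: 1·4 2·2 4·1  f→[1+1+1]=3

a_4 = 3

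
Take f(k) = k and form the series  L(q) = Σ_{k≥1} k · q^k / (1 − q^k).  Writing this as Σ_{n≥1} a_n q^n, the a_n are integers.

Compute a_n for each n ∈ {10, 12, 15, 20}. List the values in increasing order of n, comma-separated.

18, 28, 24, 42

n=10: 10·1 5·2 2·5 1·10  f→[10+5+2+1]=18
[q^12] f(12)=12,f(6)=6,f(4)=4,f(3)=3,f(2)=2,f(1)=1 ⇒ 28
q^15  k|15↦f(k): 1:1 3:3 5:5 15:15  a_15=24
[q^20] f(20)=20,f(10)=10,f(5)=5,f(4)=4,f(2)=2,f(1)=1 ⇒ 42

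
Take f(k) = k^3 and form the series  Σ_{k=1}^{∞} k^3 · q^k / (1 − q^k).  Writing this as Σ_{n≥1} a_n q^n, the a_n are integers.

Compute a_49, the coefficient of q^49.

d|49:{1,7,49}  Σf=1+343+117649=117993

a_49 = 117993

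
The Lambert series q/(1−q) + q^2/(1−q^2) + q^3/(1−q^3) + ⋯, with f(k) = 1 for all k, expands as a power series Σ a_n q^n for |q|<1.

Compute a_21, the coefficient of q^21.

a_21 = 4

d|21:{1,3,7,21}  Σf=1+1+1+1=4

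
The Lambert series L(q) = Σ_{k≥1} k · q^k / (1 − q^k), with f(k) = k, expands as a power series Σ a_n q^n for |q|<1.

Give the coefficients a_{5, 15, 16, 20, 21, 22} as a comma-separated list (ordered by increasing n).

q^5  k|5↦f(k): 1:1 5:5  a_5=6
n=15: 15·1 5·3 3·5 1·15  f→[15+5+3+1]=24
[q^16] f(16)=16,f(8)=8,f(4)=4,f(2)=2,f(1)=1 ⇒ 31
n=20: 1·20 2·10 4·5 5·4 10·2 20·1  f→[1+2+4+5+10+20]=42
n=21: 21·1 7·3 3·7 1·21  f→[21+7+3+1]=32
d|22:{22,11,2,1}  Σf=22+11+2+1=36

6, 24, 31, 42, 32, 36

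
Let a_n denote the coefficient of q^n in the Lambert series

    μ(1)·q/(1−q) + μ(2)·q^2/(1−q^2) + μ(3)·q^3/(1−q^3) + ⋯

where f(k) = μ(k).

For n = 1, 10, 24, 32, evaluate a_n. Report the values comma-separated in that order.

1, 0, 0, 0

q^1  k|1↦μ(k): 1:1  a_1=1
q^10  k|10↦μ(k): 10:1 5:-1 2:-1 1:1  a_10=0
n=24: 24·1 12·2 8·3 6·4 4·6 3·8 2·12 1·24  μ→[0+0+0+1+0+(-1)+(-1)+1]=0
[q^32] μ(32)=0,μ(16)=0,μ(8)=0,μ(4)=0,μ(2)=-1,μ(1)=1 ⇒ 0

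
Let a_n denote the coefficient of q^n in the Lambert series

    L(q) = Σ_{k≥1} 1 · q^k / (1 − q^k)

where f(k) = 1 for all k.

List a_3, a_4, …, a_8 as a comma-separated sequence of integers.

n=3: 3·1 1·3  f→[1+1]=2
[q^4] f(1)=1,f(2)=1,f(4)=1 ⇒ 3
q^5  k|5↦f(k): 5:1 1:1  a_5=2
q^6  k|6↦f(k): 6:1 3:1 2:1 1:1  a_6=4
[q^7] f(1)=1,f(7)=1 ⇒ 2
[q^8] f(8)=1,f(4)=1,f(2)=1,f(1)=1 ⇒ 4

2, 3, 2, 4, 2, 4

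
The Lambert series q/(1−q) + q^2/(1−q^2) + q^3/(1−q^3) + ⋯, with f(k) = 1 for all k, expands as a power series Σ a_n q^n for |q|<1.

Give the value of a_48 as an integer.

d|48:{48,24,16,12,8,6,4,3,2,1}  Σf=1+1+1+1+1+1+1+1+1+1=10

a_48 = 10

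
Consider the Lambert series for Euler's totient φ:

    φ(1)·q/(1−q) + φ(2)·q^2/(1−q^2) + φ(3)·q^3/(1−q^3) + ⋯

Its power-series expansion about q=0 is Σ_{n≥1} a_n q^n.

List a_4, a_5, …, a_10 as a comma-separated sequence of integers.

n=4: 4·1 2·2 1·4  φ→[2+1+1]=4
d|5:{5,1}  Σφ=4+1=5
d|6:{6,3,2,1}  Σφ=2+2+1+1=6
q^7  k|7↦φ(k): 7:6 1:1  a_7=7
n=8: 8·1 4·2 2·4 1·8  φ→[4+2+1+1]=8
q^9  k|9↦φ(k): 1:1 3:2 9:6  a_9=9
[q^10] φ(1)=1,φ(2)=1,φ(5)=4,φ(10)=4 ⇒ 10

4, 5, 6, 7, 8, 9, 10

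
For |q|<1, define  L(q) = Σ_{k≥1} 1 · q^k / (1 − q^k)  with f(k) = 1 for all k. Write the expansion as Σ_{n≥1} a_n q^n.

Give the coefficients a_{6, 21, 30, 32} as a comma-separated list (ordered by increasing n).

d|6:{6,3,2,1}  Σf=1+1+1+1=4
n=21: 1·21 3·7 7·3 21·1  f→[1+1+1+1]=4
[q^30] f(30)=1,f(15)=1,f(10)=1,f(6)=1,f(5)=1,f(3)=1,f(2)=1,f(1)=1 ⇒ 8
d|32:{32,16,8,4,2,1}  Σf=1+1+1+1+1+1=6

4, 4, 8, 6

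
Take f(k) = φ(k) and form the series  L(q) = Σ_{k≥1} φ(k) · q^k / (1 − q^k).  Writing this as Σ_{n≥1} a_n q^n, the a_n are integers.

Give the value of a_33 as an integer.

q^33  k|33↦φ(k): 33:20 11:10 3:2 1:1  a_33=33

a_33 = 33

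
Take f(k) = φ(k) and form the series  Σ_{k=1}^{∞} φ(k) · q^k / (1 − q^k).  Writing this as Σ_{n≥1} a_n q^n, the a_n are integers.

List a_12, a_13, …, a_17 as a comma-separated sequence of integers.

q^12  k|12↦φ(k): 12:4 6:2 4:2 3:2 2:1 1:1  a_12=12
q^13  k|13↦φ(k): 13:12 1:1  a_13=13
d|14:{1,2,7,14}  Σφ=1+1+6+6=14
n=15: 1·15 3·5 5·3 15·1  φ→[1+2+4+8]=15
d|16:{16,8,4,2,1}  Σφ=8+4+2+1+1=16
d|17:{17,1}  Σφ=16+1=17

12, 13, 14, 15, 16, 17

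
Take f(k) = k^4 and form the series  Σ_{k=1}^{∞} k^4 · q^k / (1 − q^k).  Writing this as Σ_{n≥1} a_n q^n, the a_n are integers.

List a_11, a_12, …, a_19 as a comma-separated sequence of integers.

q^11  k|11↦f(k): 1:1 11:14641  a_11=14642
n=12: 1·12 2·6 3·4 4·3 6·2 12·1  f→[1+16+81+256+1296+20736]=22386
q^13  k|13↦f(k): 1:1 13:28561  a_13=28562
d|14:{1,2,7,14}  Σf=1+16+2401+38416=40834
n=15: 1·15 3·5 5·3 15·1  f→[1+81+625+50625]=51332
[q^16] f(1)=1,f(2)=16,f(4)=256,f(8)=4096,f(16)=65536 ⇒ 69905
d|17:{1,17}  Σf=1+83521=83522
d|18:{18,9,6,3,2,1}  Σf=104976+6561+1296+81+16+1=112931
q^19  k|19↦f(k): 1:1 19:130321  a_19=130322

14642, 22386, 28562, 40834, 51332, 69905, 83522, 112931, 130322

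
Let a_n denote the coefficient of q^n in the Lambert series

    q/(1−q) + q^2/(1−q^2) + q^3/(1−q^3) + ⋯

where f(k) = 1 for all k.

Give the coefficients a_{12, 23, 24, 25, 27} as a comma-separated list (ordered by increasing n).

6, 2, 8, 3, 4

d|12:{12,6,4,3,2,1}  Σf=1+1+1+1+1+1=6
q^23  k|23↦f(k): 23:1 1:1  a_23=2
d|24:{1,2,3,4,6,8,12,24}  Σf=1+1+1+1+1+1+1+1=8
q^25  k|25↦f(k): 25:1 5:1 1:1  a_25=3
q^27  k|27↦f(k): 1:1 3:1 9:1 27:1  a_27=4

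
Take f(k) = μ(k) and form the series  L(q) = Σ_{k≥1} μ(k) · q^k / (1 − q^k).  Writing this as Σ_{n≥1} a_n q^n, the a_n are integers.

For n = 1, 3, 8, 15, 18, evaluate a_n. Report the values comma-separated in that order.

[q^1] μ(1)=1 ⇒ 1
[q^3] μ(3)=-1,μ(1)=1 ⇒ 0
n=8: 1·8 2·4 4·2 8·1  μ→[1+(-1)+0+0]=0
n=15: 15·1 5·3 3·5 1·15  μ→[1+(-1)+(-1)+1]=0
d|18:{18,9,6,3,2,1}  Σμ=0+0+1+(-1)+(-1)+1=0

1, 0, 0, 0, 0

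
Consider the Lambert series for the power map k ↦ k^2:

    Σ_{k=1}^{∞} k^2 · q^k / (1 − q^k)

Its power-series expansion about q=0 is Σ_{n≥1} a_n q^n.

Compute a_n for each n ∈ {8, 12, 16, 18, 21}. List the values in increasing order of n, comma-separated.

q^8  k|8↦f(k): 1:1 2:4 4:16 8:64  a_8=85
d|12:{1,2,3,4,6,12}  Σf=1+4+9+16+36+144=210
d|16:{16,8,4,2,1}  Σf=256+64+16+4+1=341
d|18:{18,9,6,3,2,1}  Σf=324+81+36+9+4+1=455
q^21  k|21↦f(k): 1:1 3:9 7:49 21:441  a_21=500

85, 210, 341, 455, 500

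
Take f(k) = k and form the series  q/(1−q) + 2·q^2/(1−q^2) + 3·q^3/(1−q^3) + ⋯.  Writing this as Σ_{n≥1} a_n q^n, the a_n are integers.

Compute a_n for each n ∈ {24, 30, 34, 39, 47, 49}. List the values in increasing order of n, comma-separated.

n=24: 24·1 12·2 8·3 6·4 4·6 3·8 2·12 1·24  f→[24+12+8+6+4+3+2+1]=60
q^30  k|30↦f(k): 30:30 15:15 10:10 6:6 5:5 3:3 2:2 1:1  a_30=72
q^34  k|34↦f(k): 1:1 2:2 17:17 34:34  a_34=54
q^39  k|39↦f(k): 1:1 3:3 13:13 39:39  a_39=56
[q^47] f(47)=47,f(1)=1 ⇒ 48
[q^49] f(49)=49,f(7)=7,f(1)=1 ⇒ 57

60, 72, 54, 56, 48, 57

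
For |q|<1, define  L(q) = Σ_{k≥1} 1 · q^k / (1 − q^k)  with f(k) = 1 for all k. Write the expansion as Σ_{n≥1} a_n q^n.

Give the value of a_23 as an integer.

n=23: 1·23 23·1  f→[1+1]=2

a_23 = 2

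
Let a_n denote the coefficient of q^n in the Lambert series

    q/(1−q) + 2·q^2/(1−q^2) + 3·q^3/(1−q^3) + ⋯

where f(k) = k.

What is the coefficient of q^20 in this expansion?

a_20 = 42

[q^20] f(1)=1,f(2)=2,f(4)=4,f(5)=5,f(10)=10,f(20)=20 ⇒ 42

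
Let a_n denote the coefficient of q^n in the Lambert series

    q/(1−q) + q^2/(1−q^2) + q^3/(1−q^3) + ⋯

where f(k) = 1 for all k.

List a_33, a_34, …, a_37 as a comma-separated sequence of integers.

4, 4, 4, 9, 2

q^33  k|33↦f(k): 1:1 3:1 11:1 33:1  a_33=4
d|34:{1,2,17,34}  Σf=1+1+1+1=4
n=35: 35·1 7·5 5·7 1·35  f→[1+1+1+1]=4
n=36: 36·1 18·2 12·3 9·4 6·6 4·9 3·12 2·18 1·36  f→[1+1+1+1+1+1+1+1+1]=9
n=37: 1·37 37·1  f→[1+1]=2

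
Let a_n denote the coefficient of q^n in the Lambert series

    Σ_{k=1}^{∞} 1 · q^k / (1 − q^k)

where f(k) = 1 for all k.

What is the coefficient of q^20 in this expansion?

d|20:{1,2,4,5,10,20}  Σf=1+1+1+1+1+1=6

a_20 = 6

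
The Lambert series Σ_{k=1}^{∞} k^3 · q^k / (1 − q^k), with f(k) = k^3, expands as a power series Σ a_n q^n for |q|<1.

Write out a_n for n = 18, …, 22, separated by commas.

6813, 6860, 9198, 9632, 11988

n=18: 18·1 9·2 6·3 3·6 2·9 1·18  f→[5832+729+216+27+8+1]=6813
[q^19] f(1)=1,f(19)=6859 ⇒ 6860
q^20  k|20↦f(k): 1:1 2:8 4:64 5:125 10:1000 20:8000  a_20=9198
d|21:{21,7,3,1}  Σf=9261+343+27+1=9632
d|22:{1,2,11,22}  Σf=1+8+1331+10648=11988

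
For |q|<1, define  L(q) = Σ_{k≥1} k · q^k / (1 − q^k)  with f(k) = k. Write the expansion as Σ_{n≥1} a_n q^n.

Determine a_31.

n=31: 31·1 1·31  f→[31+1]=32

a_31 = 32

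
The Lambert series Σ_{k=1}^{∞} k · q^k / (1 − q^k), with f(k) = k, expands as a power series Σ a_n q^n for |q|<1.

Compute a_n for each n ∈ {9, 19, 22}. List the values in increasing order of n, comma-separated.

n=9: 1·9 3·3 9·1  f→[1+3+9]=13
n=19: 19·1 1·19  f→[19+1]=20
d|22:{1,2,11,22}  Σf=1+2+11+22=36

13, 20, 36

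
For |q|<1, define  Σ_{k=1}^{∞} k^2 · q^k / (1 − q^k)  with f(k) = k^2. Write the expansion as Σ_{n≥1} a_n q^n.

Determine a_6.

q^6  k|6↦f(k): 1:1 2:4 3:9 6:36  a_6=50

a_6 = 50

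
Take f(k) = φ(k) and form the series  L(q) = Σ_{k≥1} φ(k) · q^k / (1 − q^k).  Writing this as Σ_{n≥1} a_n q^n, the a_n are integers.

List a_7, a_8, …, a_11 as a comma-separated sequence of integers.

n=7: 1·7 7·1  φ→[1+6]=7
n=8: 8·1 4·2 2·4 1·8  φ→[4+2+1+1]=8
n=9: 9·1 3·3 1·9  φ→[6+2+1]=9
[q^10] φ(1)=1,φ(2)=1,φ(5)=4,φ(10)=4 ⇒ 10
q^11  k|11↦φ(k): 11:10 1:1  a_11=11

7, 8, 9, 10, 11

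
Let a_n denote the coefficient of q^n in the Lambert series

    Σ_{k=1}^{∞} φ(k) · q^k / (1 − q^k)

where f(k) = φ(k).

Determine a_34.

[q^34] φ(34)=16,φ(17)=16,φ(2)=1,φ(1)=1 ⇒ 34

a_34 = 34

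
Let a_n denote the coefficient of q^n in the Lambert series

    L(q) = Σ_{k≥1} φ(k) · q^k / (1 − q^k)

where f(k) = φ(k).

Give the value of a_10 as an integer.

d|10:{1,2,5,10}  Σφ=1+1+4+4=10

a_10 = 10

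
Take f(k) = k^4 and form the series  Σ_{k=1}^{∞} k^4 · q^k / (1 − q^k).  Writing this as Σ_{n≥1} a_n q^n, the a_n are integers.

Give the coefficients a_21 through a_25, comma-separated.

196964, 248914, 279842, 358258, 391251

n=21: 21·1 7·3 3·7 1·21  f→[194481+2401+81+1]=196964
q^22  k|22↦f(k): 1:1 2:16 11:14641 22:234256  a_22=248914
q^23  k|23↦f(k): 23:279841 1:1  a_23=279842
[q^24] f(24)=331776,f(12)=20736,f(8)=4096,f(6)=1296,f(4)=256,f(3)=81,f(2)=16,f(1)=1 ⇒ 358258
n=25: 1·25 5·5 25·1  f→[1+625+390625]=391251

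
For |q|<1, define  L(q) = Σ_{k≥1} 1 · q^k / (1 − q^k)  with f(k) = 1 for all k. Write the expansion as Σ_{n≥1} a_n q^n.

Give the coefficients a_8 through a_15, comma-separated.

4, 3, 4, 2, 6, 2, 4, 4

q^8  k|8↦f(k): 8:1 4:1 2:1 1:1  a_8=4
[q^9] f(1)=1,f(3)=1,f(9)=1 ⇒ 3
d|10:{10,5,2,1}  Σf=1+1+1+1=4
n=11: 11·1 1·11  f→[1+1]=2
n=12: 12·1 6·2 4·3 3·4 2·6 1·12  f→[1+1+1+1+1+1]=6
q^13  k|13↦f(k): 13:1 1:1  a_13=2
n=14: 1·14 2·7 7·2 14·1  f→[1+1+1+1]=4
d|15:{1,3,5,15}  Σf=1+1+1+1=4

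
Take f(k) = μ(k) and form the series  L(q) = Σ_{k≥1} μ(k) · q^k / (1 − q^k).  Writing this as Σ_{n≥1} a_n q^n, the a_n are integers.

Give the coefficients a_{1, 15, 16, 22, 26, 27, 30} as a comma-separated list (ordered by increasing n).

[q^1] μ(1)=1 ⇒ 1
[q^15] μ(1)=1,μ(3)=-1,μ(5)=-1,μ(15)=1 ⇒ 0
q^16  k|16↦μ(k): 16:0 8:0 4:0 2:-1 1:1  a_16=0
n=22: 22·1 11·2 2·11 1·22  μ→[1+(-1)+(-1)+1]=0
[q^26] μ(1)=1,μ(2)=-1,μ(13)=-1,μ(26)=1 ⇒ 0
d|27:{1,3,9,27}  Σμ=1+(-1)+0+0=0
d|30:{1,2,3,5,6,10,15,30}  Σμ=1+(-1)+(-1)+(-1)+1+1+1+(-1)=0

1, 0, 0, 0, 0, 0, 0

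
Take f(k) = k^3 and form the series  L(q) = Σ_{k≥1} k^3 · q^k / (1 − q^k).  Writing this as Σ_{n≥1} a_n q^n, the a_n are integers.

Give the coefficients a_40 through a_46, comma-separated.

73710, 68922, 86688, 79508, 97236, 95382, 109512

[q^40] f(1)=1,f(2)=8,f(4)=64,f(5)=125,f(8)=512,f(10)=1000,f(20)=8000,f(40)=64000 ⇒ 73710
q^41  k|41↦f(k): 1:1 41:68921  a_41=68922
[q^42] f(42)=74088,f(21)=9261,f(14)=2744,f(7)=343,f(6)=216,f(3)=27,f(2)=8,f(1)=1 ⇒ 86688
[q^43] f(1)=1,f(43)=79507 ⇒ 79508
q^44  k|44↦f(k): 1:1 2:8 4:64 11:1331 22:10648 44:85184  a_44=97236
d|45:{45,15,9,5,3,1}  Σf=91125+3375+729+125+27+1=95382
d|46:{46,23,2,1}  Σf=97336+12167+8+1=109512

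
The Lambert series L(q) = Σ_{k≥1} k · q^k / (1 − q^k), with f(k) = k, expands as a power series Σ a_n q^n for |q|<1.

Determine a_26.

a_26 = 42

[q^26] f(26)=26,f(13)=13,f(2)=2,f(1)=1 ⇒ 42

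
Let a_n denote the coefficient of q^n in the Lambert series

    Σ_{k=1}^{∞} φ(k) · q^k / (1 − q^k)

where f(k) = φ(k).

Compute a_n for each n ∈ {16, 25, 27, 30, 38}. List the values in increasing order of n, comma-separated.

q^16  k|16↦φ(k): 1:1 2:1 4:2 8:4 16:8  a_16=16
q^25  k|25↦φ(k): 1:1 5:4 25:20  a_25=25
[q^27] φ(1)=1,φ(3)=2,φ(9)=6,φ(27)=18 ⇒ 27
q^30  k|30↦φ(k): 30:8 15:8 10:4 6:2 5:4 3:2 2:1 1:1  a_30=30
[q^38] φ(38)=18,φ(19)=18,φ(2)=1,φ(1)=1 ⇒ 38

16, 25, 27, 30, 38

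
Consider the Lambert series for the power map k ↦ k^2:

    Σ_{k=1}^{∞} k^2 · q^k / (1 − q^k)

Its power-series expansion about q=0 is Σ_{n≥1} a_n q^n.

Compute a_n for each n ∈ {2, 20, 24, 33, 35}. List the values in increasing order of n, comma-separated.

5, 546, 850, 1220, 1300

n=2: 1·2 2·1  f→[1+4]=5
q^20  k|20↦f(k): 1:1 2:4 4:16 5:25 10:100 20:400  a_20=546
[q^24] f(1)=1,f(2)=4,f(3)=9,f(4)=16,f(6)=36,f(8)=64,f(12)=144,f(24)=576 ⇒ 850
q^33  k|33↦f(k): 1:1 3:9 11:121 33:1089  a_33=1220
d|35:{35,7,5,1}  Σf=1225+49+25+1=1300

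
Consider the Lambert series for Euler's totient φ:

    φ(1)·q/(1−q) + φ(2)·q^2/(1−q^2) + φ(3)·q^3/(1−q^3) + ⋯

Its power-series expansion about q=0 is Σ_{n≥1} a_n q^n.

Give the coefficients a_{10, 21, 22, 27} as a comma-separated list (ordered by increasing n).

[q^10] φ(10)=4,φ(5)=4,φ(2)=1,φ(1)=1 ⇒ 10
[q^21] φ(1)=1,φ(3)=2,φ(7)=6,φ(21)=12 ⇒ 21
d|22:{22,11,2,1}  Σφ=10+10+1+1=22
d|27:{27,9,3,1}  Σφ=18+6+2+1=27

10, 21, 22, 27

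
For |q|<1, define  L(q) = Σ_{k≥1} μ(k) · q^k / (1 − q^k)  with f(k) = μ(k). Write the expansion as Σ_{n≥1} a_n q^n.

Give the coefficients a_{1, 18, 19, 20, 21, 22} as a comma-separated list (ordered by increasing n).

1, 0, 0, 0, 0, 0

q^1  k|1↦μ(k): 1:1  a_1=1
n=18: 18·1 9·2 6·3 3·6 2·9 1·18  μ→[0+0+1+(-1)+(-1)+1]=0
d|19:{1,19}  Σμ=1+(-1)=0
[q^20] μ(20)=0,μ(10)=1,μ(5)=-1,μ(4)=0,μ(2)=-1,μ(1)=1 ⇒ 0
d|21:{1,3,7,21}  Σμ=1+(-1)+(-1)+1=0
n=22: 22·1 11·2 2·11 1·22  μ→[1+(-1)+(-1)+1]=0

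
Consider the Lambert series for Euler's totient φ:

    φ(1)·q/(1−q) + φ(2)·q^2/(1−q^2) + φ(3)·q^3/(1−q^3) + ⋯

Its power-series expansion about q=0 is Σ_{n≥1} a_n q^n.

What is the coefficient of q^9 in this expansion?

[q^9] φ(9)=6,φ(3)=2,φ(1)=1 ⇒ 9

a_9 = 9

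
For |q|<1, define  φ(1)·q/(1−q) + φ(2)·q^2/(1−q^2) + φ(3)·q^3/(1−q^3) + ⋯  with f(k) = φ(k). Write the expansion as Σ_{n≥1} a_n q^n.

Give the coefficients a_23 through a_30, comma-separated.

d|23:{1,23}  Σφ=1+22=23
d|24:{1,2,3,4,6,8,12,24}  Σφ=1+1+2+2+2+4+4+8=24
d|25:{1,5,25}  Σφ=1+4+20=25
d|26:{1,2,13,26}  Σφ=1+1+12+12=26
d|27:{27,9,3,1}  Σφ=18+6+2+1=27
[q^28] φ(1)=1,φ(2)=1,φ(4)=2,φ(7)=6,φ(14)=6,φ(28)=12 ⇒ 28
[q^29] φ(29)=28,φ(1)=1 ⇒ 29
q^30  k|30↦φ(k): 30:8 15:8 10:4 6:2 5:4 3:2 2:1 1:1  a_30=30

23, 24, 25, 26, 27, 28, 29, 30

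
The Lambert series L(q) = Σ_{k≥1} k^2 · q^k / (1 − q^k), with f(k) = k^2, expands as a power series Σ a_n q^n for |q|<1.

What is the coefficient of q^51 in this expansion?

a_51 = 2900

n=51: 1·51 3·17 17·3 51·1  f→[1+9+289+2601]=2900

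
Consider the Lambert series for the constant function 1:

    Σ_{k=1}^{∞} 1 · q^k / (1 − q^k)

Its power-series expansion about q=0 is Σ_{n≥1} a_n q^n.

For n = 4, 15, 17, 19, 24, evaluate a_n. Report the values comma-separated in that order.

3, 4, 2, 2, 8

q^4  k|4↦f(k): 1:1 2:1 4:1  a_4=3
q^15  k|15↦f(k): 15:1 5:1 3:1 1:1  a_15=4
d|17:{17,1}  Σf=1+1=2
q^19  k|19↦f(k): 1:1 19:1  a_19=2
n=24: 24·1 12·2 8·3 6·4 4·6 3·8 2·12 1·24  f→[1+1+1+1+1+1+1+1]=8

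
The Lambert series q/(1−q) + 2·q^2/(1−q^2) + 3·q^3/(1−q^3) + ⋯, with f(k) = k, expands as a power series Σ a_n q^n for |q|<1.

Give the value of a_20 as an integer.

n=20: 20·1 10·2 5·4 4·5 2·10 1·20  f→[20+10+5+4+2+1]=42

a_20 = 42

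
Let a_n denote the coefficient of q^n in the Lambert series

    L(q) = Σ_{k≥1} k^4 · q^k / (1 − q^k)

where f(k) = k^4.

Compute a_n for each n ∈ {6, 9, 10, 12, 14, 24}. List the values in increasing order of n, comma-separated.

1394, 6643, 10642, 22386, 40834, 358258

[q^6] f(1)=1,f(2)=16,f(3)=81,f(6)=1296 ⇒ 1394
n=9: 1·9 3·3 9·1  f→[1+81+6561]=6643
d|10:{1,2,5,10}  Σf=1+16+625+10000=10642
d|12:{12,6,4,3,2,1}  Σf=20736+1296+256+81+16+1=22386
n=14: 14·1 7·2 2·7 1·14  f→[38416+2401+16+1]=40834
d|24:{24,12,8,6,4,3,2,1}  Σf=331776+20736+4096+1296+256+81+16+1=358258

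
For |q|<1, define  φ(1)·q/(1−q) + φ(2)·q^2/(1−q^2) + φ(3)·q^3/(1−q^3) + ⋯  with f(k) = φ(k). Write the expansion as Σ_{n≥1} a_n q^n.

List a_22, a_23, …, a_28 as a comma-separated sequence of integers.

q^22  k|22↦φ(k): 22:10 11:10 2:1 1:1  a_22=22
d|23:{23,1}  Σφ=22+1=23
[q^24] φ(1)=1,φ(2)=1,φ(3)=2,φ(4)=2,φ(6)=2,φ(8)=4,φ(12)=4,φ(24)=8 ⇒ 24
n=25: 1·25 5·5 25·1  φ→[1+4+20]=25
d|26:{26,13,2,1}  Σφ=12+12+1+1=26
d|27:{1,3,9,27}  Σφ=1+2+6+18=27
d|28:{1,2,4,7,14,28}  Σφ=1+1+2+6+6+12=28

22, 23, 24, 25, 26, 27, 28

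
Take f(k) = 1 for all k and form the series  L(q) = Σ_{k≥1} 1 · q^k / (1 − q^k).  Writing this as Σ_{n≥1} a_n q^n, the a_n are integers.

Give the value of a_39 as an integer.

d|39:{1,3,13,39}  Σf=1+1+1+1=4

a_39 = 4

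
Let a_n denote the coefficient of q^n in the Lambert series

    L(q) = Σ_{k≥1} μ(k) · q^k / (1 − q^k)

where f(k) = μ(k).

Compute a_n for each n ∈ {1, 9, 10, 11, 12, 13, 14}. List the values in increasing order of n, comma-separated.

1, 0, 0, 0, 0, 0, 0

n=1: 1·1  μ→[1]=1
n=9: 1·9 3·3 9·1  μ→[1+(-1)+0]=0
n=10: 1·10 2·5 5·2 10·1  μ→[1+(-1)+(-1)+1]=0
d|11:{11,1}  Σμ=(-1)+1=0
q^12  k|12↦μ(k): 12:0 6:1 4:0 3:-1 2:-1 1:1  a_12=0
q^13  k|13↦μ(k): 13:-1 1:1  a_13=0
q^14  k|14↦μ(k): 14:1 7:-1 2:-1 1:1  a_14=0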